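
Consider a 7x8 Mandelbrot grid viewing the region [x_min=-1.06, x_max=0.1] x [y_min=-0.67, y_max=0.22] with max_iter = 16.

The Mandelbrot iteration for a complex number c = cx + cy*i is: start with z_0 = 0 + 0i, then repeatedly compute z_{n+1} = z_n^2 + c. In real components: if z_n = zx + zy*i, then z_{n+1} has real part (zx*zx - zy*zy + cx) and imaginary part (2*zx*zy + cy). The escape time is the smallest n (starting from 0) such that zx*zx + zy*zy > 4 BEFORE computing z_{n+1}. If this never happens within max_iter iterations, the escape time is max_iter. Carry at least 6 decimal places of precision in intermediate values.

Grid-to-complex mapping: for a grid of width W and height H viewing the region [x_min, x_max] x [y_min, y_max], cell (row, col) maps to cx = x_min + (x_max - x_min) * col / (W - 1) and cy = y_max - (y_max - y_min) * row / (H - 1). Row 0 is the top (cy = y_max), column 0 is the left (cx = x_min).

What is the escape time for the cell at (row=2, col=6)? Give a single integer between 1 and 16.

z_0 = 0 + 0i, c = 0.1000 + -0.0343i
Iter 1: z = 0.1000 + -0.0343i, |z|^2 = 0.0112
Iter 2: z = 0.1088 + -0.0411i, |z|^2 = 0.0135
Iter 3: z = 0.1102 + -0.0432i, |z|^2 = 0.0140
Iter 4: z = 0.1103 + -0.0438i, |z|^2 = 0.0141
Iter 5: z = 0.1102 + -0.0439i, |z|^2 = 0.0141
Iter 6: z = 0.1102 + -0.0440i, |z|^2 = 0.0141
Iter 7: z = 0.1102 + -0.0440i, |z|^2 = 0.0141
Iter 8: z = 0.1102 + -0.0440i, |z|^2 = 0.0141
Iter 9: z = 0.1102 + -0.0440i, |z|^2 = 0.0141
Iter 10: z = 0.1102 + -0.0440i, |z|^2 = 0.0141
Iter 11: z = 0.1102 + -0.0440i, |z|^2 = 0.0141
Iter 12: z = 0.1102 + -0.0440i, |z|^2 = 0.0141
Iter 13: z = 0.1102 + -0.0440i, |z|^2 = 0.0141
Iter 14: z = 0.1102 + -0.0440i, |z|^2 = 0.0141
Iter 15: z = 0.1102 + -0.0440i, |z|^2 = 0.0141

Answer: 16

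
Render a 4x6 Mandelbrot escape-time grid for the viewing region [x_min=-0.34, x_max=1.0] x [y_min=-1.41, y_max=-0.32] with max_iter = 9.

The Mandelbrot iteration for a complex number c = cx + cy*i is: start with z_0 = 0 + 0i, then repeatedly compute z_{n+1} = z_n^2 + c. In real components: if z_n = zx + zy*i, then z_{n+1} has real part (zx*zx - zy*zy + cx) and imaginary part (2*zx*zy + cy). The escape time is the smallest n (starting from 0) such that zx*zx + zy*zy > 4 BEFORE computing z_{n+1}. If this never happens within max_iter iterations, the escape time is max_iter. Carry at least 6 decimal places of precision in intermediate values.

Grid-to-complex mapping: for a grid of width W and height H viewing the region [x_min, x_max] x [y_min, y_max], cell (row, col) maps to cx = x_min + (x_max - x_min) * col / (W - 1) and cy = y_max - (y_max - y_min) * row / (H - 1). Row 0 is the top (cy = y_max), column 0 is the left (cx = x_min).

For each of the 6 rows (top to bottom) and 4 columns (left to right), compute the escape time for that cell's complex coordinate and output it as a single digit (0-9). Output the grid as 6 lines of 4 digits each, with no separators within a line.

(row=0, col=0): c = -0.3400 + -0.3200i → escape time 9
(row=0, col=1): c = 0.1067 + -0.3200i → escape time 9
(row=0, col=2): c = 0.5533 + -0.3200i → escape time 4
(row=0, col=3): c = 1.0000 + -0.3200i → escape time 2
(row=1, col=0): c = -0.3400 + -0.5380i → escape time 9
(row=1, col=1): c = 0.1067 + -0.5380i → escape time 9
(row=1, col=2): c = 0.5533 + -0.5380i → escape time 4
(row=1, col=3): c = 1.0000 + -0.5380i → escape time 2
(row=2, col=0): c = -0.3400 + -0.7560i → escape time 8
(row=2, col=1): c = 0.1067 + -0.7560i → escape time 7
(row=2, col=2): c = 0.5533 + -0.7560i → escape time 3
(row=2, col=3): c = 1.0000 + -0.7560i → escape time 2
(row=3, col=0): c = -0.3400 + -0.9740i → escape time 5
(row=3, col=1): c = 0.1067 + -0.9740i → escape time 4
(row=3, col=2): c = 0.5533 + -0.9740i → escape time 2
(row=3, col=3): c = 1.0000 + -0.9740i → escape time 2
(row=4, col=0): c = -0.3400 + -1.1920i → escape time 3
(row=4, col=1): c = 0.1067 + -1.1920i → escape time 3
(row=4, col=2): c = 0.5533 + -1.1920i → escape time 2
(row=4, col=3): c = 1.0000 + -1.1920i → escape time 2
(row=5, col=0): c = -0.3400 + -1.4100i → escape time 2
(row=5, col=1): c = 0.1067 + -1.4100i → escape time 2
(row=5, col=2): c = 0.5533 + -1.4100i → escape time 2
(row=5, col=3): c = 1.0000 + -1.4100i → escape time 2

Answer: 9942
9942
8732
5422
3322
2222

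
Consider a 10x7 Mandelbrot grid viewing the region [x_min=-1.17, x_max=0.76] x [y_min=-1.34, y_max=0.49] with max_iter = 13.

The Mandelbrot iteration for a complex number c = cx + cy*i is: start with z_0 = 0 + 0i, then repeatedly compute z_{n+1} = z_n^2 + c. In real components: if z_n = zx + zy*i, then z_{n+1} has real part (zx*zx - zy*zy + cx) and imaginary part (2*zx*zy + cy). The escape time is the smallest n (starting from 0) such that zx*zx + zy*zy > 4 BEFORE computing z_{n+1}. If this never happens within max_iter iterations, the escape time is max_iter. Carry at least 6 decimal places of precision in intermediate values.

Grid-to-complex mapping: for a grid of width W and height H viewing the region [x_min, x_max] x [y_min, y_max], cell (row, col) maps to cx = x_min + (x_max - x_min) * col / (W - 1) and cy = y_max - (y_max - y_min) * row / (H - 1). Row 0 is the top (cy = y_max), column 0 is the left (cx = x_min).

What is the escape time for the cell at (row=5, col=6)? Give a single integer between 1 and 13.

z_0 = 0 + 0i, c = 0.1167 + -1.0350i
Iter 1: z = 0.1167 + -1.0350i, |z|^2 = 1.0848
Iter 2: z = -0.9409 + -1.2765i, |z|^2 = 2.5148
Iter 3: z = -0.6274 + 1.3672i, |z|^2 = 2.2630
Iter 4: z = -1.3590 + -2.7506i, |z|^2 = 9.4129
Escaped at iteration 4

Answer: 4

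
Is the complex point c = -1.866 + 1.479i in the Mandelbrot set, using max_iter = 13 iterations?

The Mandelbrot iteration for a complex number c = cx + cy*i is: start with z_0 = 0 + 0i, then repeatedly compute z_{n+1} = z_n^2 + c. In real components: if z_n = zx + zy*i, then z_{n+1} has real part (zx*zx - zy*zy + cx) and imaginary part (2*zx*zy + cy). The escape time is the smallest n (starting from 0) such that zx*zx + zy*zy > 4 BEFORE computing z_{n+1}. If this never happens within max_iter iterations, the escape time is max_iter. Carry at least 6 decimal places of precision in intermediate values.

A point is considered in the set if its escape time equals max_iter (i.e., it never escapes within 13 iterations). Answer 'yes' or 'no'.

z_0 = 0 + 0i, c = -1.8660 + 1.4790i
Iter 1: z = -1.8660 + 1.4790i, |z|^2 = 5.6694
Escaped at iteration 1

Answer: no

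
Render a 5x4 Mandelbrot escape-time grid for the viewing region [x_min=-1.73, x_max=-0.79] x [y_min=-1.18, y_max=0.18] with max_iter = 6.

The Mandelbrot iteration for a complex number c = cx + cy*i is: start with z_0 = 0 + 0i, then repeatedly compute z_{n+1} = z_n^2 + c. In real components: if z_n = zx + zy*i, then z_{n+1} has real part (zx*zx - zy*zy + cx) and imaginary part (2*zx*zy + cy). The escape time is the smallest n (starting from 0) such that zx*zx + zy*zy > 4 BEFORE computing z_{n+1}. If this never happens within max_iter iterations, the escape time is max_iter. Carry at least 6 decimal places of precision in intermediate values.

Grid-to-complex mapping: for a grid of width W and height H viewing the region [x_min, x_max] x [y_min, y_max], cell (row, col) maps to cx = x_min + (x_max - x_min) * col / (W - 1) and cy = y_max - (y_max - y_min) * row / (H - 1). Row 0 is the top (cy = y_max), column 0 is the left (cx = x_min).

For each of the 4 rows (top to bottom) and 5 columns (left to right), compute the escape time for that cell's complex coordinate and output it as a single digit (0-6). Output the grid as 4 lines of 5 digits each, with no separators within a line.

(row=0, col=0): c = -1.7300 + 0.1800i → escape time 4
(row=0, col=1): c = -1.4950 + 0.1800i → escape time 5
(row=0, col=2): c = -1.2600 + 0.1800i → escape time 6
(row=0, col=3): c = -1.0250 + 0.1800i → escape time 6
(row=0, col=4): c = -0.7900 + 0.1800i → escape time 6
(row=1, col=0): c = -1.7300 + -0.2733i → escape time 4
(row=1, col=1): c = -1.4950 + -0.2733i → escape time 5
(row=1, col=2): c = -1.2600 + -0.2733i → escape time 6
(row=1, col=3): c = -1.0250 + -0.2733i → escape time 6
(row=1, col=4): c = -0.7900 + -0.2733i → escape time 6
(row=2, col=0): c = -1.7300 + -0.7267i → escape time 3
(row=2, col=1): c = -1.4950 + -0.7267i → escape time 3
(row=2, col=2): c = -1.2600 + -0.7267i → escape time 3
(row=2, col=3): c = -1.0250 + -0.7267i → escape time 3
(row=2, col=4): c = -0.7900 + -0.7267i → escape time 4
(row=3, col=0): c = -1.7300 + -1.1800i → escape time 1
(row=3, col=1): c = -1.4950 + -1.1800i → escape time 2
(row=3, col=2): c = -1.2600 + -1.1800i → escape time 2
(row=3, col=3): c = -1.0250 + -1.1800i → escape time 3
(row=3, col=4): c = -0.7900 + -1.1800i → escape time 3

Answer: 45666
45666
33334
12233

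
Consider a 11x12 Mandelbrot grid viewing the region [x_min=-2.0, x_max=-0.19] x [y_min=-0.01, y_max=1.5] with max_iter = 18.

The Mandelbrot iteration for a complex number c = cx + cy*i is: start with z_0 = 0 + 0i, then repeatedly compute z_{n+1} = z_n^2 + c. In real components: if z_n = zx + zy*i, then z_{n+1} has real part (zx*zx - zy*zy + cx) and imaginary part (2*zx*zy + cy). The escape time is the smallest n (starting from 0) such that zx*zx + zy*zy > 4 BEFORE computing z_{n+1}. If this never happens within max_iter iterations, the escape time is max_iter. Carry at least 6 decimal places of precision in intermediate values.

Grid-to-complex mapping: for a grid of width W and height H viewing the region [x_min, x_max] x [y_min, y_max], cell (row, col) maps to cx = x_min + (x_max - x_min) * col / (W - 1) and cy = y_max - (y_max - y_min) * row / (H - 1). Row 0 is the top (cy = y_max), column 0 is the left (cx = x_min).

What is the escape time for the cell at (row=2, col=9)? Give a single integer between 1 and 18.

z_0 = 0 + 0i, c = -0.3710 + 1.2255i
Iter 1: z = -0.3710 + 1.2255i, |z|^2 = 1.6394
Iter 2: z = -1.7351 + 0.3162i, |z|^2 = 3.1105
Iter 3: z = 2.5396 + 0.1283i, |z|^2 = 6.4660
Escaped at iteration 3

Answer: 3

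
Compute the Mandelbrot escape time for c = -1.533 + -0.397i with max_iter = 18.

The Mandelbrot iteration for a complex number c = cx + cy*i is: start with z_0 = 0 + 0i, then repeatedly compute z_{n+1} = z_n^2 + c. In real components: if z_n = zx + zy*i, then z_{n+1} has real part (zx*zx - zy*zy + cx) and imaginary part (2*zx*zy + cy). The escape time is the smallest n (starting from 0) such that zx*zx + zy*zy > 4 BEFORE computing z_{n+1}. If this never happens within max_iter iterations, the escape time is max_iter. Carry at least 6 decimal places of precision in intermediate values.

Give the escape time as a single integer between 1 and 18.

Answer: 4

Derivation:
z_0 = 0 + 0i, c = -1.5330 + -0.3970i
Iter 1: z = -1.5330 + -0.3970i, |z|^2 = 2.5077
Iter 2: z = 0.6595 + 0.8202i, |z|^2 = 1.1076
Iter 3: z = -1.7708 + 0.6848i, |z|^2 = 3.6048
Iter 4: z = 1.1338 + -2.8224i, |z|^2 = 9.2513
Escaped at iteration 4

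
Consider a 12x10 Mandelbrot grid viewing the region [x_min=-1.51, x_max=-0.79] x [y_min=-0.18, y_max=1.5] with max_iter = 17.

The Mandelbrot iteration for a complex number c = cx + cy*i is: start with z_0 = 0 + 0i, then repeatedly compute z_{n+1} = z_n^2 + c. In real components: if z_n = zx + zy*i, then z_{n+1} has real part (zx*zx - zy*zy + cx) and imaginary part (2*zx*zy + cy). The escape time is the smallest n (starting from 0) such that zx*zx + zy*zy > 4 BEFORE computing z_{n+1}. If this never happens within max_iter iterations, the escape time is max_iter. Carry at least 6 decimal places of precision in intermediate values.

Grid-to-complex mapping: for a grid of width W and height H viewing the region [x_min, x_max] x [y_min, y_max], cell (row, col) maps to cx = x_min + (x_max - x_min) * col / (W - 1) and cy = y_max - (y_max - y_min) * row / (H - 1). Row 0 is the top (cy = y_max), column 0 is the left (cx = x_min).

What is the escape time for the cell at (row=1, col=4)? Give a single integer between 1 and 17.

z_0 = 0 + 0i, c = -1.2482 + 1.3133i
Iter 1: z = -1.2482 + 1.3133i, |z|^2 = 3.2828
Iter 2: z = -1.4151 + -1.9652i, |z|^2 = 5.8645
Escaped at iteration 2

Answer: 2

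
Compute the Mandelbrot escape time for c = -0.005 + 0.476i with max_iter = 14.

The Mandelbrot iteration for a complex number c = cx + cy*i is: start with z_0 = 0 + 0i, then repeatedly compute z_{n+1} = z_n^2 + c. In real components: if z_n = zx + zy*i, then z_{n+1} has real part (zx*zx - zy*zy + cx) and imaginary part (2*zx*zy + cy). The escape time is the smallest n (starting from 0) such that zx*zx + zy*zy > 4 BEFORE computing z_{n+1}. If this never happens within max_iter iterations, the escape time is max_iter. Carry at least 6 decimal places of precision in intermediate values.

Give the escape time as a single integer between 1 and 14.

Answer: 14

Derivation:
z_0 = 0 + 0i, c = -0.0050 + 0.4760i
Iter 1: z = -0.0050 + 0.4760i, |z|^2 = 0.2266
Iter 2: z = -0.2316 + 0.4712i, |z|^2 = 0.2757
Iter 3: z = -0.1735 + 0.2578i, |z|^2 = 0.0965
Iter 4: z = -0.0414 + 0.3866i, |z|^2 = 0.1512
Iter 5: z = -0.1527 + 0.4440i, |z|^2 = 0.2205
Iter 6: z = -0.1788 + 0.3404i, |z|^2 = 0.1478
Iter 7: z = -0.0889 + 0.3543i, |z|^2 = 0.1334
Iter 8: z = -0.1226 + 0.4130i, |z|^2 = 0.1856
Iter 9: z = -0.1606 + 0.3747i, |z|^2 = 0.1662
Iter 10: z = -0.1196 + 0.3557i, |z|^2 = 0.1408
Iter 11: z = -0.1172 + 0.3909i, |z|^2 = 0.1665
Iter 12: z = -0.1441 + 0.3844i, |z|^2 = 0.1685
Iter 13: z = -0.1320 + 0.3652i, |z|^2 = 0.1508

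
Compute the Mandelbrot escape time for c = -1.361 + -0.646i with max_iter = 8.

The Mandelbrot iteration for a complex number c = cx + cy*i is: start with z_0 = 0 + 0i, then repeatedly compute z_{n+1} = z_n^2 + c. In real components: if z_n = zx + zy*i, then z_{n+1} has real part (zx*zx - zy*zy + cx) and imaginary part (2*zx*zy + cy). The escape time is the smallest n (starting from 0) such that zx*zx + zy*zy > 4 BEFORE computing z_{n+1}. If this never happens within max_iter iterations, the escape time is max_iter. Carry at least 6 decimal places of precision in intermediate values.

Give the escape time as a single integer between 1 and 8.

z_0 = 0 + 0i, c = -1.3610 + -0.6460i
Iter 1: z = -1.3610 + -0.6460i, |z|^2 = 2.2696
Iter 2: z = 0.0740 + 1.1124i, |z|^2 = 1.2429
Iter 3: z = -2.5930 + -0.4814i, |z|^2 = 6.9553
Escaped at iteration 3

Answer: 3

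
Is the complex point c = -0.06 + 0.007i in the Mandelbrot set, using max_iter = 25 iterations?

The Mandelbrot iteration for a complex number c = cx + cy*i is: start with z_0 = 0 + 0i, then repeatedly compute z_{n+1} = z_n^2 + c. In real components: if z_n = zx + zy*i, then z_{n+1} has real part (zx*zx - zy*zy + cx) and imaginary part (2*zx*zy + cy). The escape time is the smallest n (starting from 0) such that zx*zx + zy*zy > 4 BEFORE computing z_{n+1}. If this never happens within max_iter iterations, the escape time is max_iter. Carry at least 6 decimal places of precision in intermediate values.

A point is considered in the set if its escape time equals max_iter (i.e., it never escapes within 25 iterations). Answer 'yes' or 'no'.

z_0 = 0 + 0i, c = -0.0600 + 0.0070i
Iter 1: z = -0.0600 + 0.0070i, |z|^2 = 0.0036
Iter 2: z = -0.0564 + 0.0062i, |z|^2 = 0.0032
Iter 3: z = -0.0569 + 0.0063i, |z|^2 = 0.0033
Iter 4: z = -0.0568 + 0.0063i, |z|^2 = 0.0033
Iter 5: z = -0.0568 + 0.0063i, |z|^2 = 0.0033
Iter 6: z = -0.0568 + 0.0063i, |z|^2 = 0.0033
Iter 7: z = -0.0568 + 0.0063i, |z|^2 = 0.0033
Iter 8: z = -0.0568 + 0.0063i, |z|^2 = 0.0033
Iter 9: z = -0.0568 + 0.0063i, |z|^2 = 0.0033
Iter 10: z = -0.0568 + 0.0063i, |z|^2 = 0.0033
Iter 11: z = -0.0568 + 0.0063i, |z|^2 = 0.0033
Iter 12: z = -0.0568 + 0.0063i, |z|^2 = 0.0033
Iter 13: z = -0.0568 + 0.0063i, |z|^2 = 0.0033
Iter 14: z = -0.0568 + 0.0063i, |z|^2 = 0.0033
Iter 15: z = -0.0568 + 0.0063i, |z|^2 = 0.0033
Iter 16: z = -0.0568 + 0.0063i, |z|^2 = 0.0033
Iter 17: z = -0.0568 + 0.0063i, |z|^2 = 0.0033
Iter 18: z = -0.0568 + 0.0063i, |z|^2 = 0.0033
Iter 19: z = -0.0568 + 0.0063i, |z|^2 = 0.0033
Iter 20: z = -0.0568 + 0.0063i, |z|^2 = 0.0033
Iter 21: z = -0.0568 + 0.0063i, |z|^2 = 0.0033
Iter 22: z = -0.0568 + 0.0063i, |z|^2 = 0.0033
Iter 23: z = -0.0568 + 0.0063i, |z|^2 = 0.0033
Iter 24: z = -0.0568 + 0.0063i, |z|^2 = 0.0033
Did not escape in 25 iterations → in set

Answer: yes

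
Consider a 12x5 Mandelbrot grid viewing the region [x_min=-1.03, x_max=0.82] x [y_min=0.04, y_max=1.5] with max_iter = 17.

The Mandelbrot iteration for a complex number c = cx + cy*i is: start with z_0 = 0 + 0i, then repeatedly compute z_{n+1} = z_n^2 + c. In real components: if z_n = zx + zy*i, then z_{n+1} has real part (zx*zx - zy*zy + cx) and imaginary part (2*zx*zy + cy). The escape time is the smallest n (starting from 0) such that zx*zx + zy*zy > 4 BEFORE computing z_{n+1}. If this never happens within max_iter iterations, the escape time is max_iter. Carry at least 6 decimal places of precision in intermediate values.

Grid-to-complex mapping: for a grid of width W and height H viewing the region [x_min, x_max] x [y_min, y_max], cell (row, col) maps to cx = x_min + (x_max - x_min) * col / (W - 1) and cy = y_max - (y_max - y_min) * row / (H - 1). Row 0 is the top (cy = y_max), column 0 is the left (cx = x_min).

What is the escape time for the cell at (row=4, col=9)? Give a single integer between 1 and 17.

Answer: 5

Derivation:
z_0 = 0 + 0i, c = 0.4836 + 0.0400i
Iter 1: z = 0.4836 + 0.0400i, |z|^2 = 0.2355
Iter 2: z = 0.7159 + 0.0787i, |z|^2 = 0.5188
Iter 3: z = 0.9900 + 0.1527i, |z|^2 = 1.0034
Iter 4: z = 1.4405 + 0.3423i, |z|^2 = 2.1921
Iter 5: z = 2.4414 + 1.0261i, |z|^2 = 7.0133
Escaped at iteration 5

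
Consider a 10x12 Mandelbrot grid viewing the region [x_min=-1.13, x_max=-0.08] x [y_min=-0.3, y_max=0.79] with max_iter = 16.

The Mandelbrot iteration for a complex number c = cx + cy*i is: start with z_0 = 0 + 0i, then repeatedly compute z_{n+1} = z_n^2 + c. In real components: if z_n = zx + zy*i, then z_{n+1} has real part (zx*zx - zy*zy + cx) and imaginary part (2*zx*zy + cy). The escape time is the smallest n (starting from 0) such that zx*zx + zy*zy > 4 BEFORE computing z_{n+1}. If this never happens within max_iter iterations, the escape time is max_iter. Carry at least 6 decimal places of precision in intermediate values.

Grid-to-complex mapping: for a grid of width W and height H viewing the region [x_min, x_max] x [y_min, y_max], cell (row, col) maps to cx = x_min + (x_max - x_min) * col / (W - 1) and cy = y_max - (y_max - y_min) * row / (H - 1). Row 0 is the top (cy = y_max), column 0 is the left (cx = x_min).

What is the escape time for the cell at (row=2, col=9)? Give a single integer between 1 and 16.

z_0 = 0 + 0i, c = -0.0800 + 0.5918i
Iter 1: z = -0.0800 + 0.5918i, |z|^2 = 0.3566
Iter 2: z = -0.4238 + 0.4971i, |z|^2 = 0.4268
Iter 3: z = -0.1475 + 0.1704i, |z|^2 = 0.0508
Iter 4: z = -0.0873 + 0.5416i, |z|^2 = 0.3009
Iter 5: z = -0.3657 + 0.4973i, |z|^2 = 0.3810
Iter 6: z = -0.1936 + 0.2281i, |z|^2 = 0.0895
Iter 7: z = -0.0946 + 0.5035i, |z|^2 = 0.2624
Iter 8: z = -0.3246 + 0.4966i, |z|^2 = 0.3519
Iter 9: z = -0.2213 + 0.2695i, |z|^2 = 0.1216
Iter 10: z = -0.1037 + 0.4726i, |z|^2 = 0.2341
Iter 11: z = -0.2926 + 0.4938i, |z|^2 = 0.3295
Iter 12: z = -0.2383 + 0.3028i, |z|^2 = 0.1485
Iter 13: z = -0.1149 + 0.4475i, |z|^2 = 0.2135
Iter 14: z = -0.2670 + 0.4889i, |z|^2 = 0.3104
Iter 15: z = -0.2478 + 0.3307i, |z|^2 = 0.1707

Answer: 16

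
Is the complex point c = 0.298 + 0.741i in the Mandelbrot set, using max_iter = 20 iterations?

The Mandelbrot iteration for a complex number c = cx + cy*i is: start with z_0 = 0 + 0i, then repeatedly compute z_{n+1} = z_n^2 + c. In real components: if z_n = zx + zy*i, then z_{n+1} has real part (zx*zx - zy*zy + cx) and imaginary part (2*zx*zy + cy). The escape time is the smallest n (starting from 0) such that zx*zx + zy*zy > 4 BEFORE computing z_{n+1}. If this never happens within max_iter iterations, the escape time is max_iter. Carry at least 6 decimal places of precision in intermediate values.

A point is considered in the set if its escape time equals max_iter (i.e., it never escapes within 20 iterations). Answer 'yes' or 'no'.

Answer: no

Derivation:
z_0 = 0 + 0i, c = 0.2980 + 0.7410i
Iter 1: z = 0.2980 + 0.7410i, |z|^2 = 0.6379
Iter 2: z = -0.1623 + 1.1826i, |z|^2 = 1.4250
Iter 3: z = -1.0743 + 0.3572i, |z|^2 = 1.2817
Iter 4: z = 1.3245 + -0.0264i, |z|^2 = 1.7551
Iter 5: z = 2.0517 + 0.6710i, |z|^2 = 4.6598
Escaped at iteration 5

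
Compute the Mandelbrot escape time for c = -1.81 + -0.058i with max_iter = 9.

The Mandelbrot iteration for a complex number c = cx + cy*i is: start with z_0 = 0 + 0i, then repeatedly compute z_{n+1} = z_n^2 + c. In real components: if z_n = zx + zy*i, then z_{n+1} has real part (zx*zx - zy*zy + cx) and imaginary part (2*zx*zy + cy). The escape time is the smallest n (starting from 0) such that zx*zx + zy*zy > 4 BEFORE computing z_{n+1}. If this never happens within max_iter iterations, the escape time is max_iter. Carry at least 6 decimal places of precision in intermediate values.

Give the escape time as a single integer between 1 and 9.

z_0 = 0 + 0i, c = -1.8100 + -0.0580i
Iter 1: z = -1.8100 + -0.0580i, |z|^2 = 3.2795
Iter 2: z = 1.4627 + 0.1520i, |z|^2 = 2.1627
Iter 3: z = 0.3065 + 0.3866i, |z|^2 = 0.2434
Iter 4: z = -1.8655 + 0.1790i, |z|^2 = 3.5120
Iter 5: z = 1.6380 + -0.7257i, |z|^2 = 3.2096
Iter 6: z = 0.3464 + -2.4354i, |z|^2 = 6.0510
Escaped at iteration 6

Answer: 6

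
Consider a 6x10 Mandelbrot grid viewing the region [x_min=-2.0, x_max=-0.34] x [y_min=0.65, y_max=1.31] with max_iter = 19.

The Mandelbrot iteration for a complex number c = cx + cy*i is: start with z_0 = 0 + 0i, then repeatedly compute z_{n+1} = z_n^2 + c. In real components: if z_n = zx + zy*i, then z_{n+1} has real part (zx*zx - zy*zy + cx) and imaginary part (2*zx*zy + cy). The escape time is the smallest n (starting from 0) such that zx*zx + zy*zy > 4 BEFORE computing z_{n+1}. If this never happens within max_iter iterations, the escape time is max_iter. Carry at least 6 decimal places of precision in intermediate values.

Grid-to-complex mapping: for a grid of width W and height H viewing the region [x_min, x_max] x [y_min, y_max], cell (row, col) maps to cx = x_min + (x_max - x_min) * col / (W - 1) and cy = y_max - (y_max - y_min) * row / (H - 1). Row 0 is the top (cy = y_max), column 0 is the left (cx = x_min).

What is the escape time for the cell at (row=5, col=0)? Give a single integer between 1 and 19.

Answer: 1

Derivation:
z_0 = 0 + 0i, c = -2.0000 + 0.9433i
Iter 1: z = -2.0000 + 0.9433i, |z|^2 = 4.8899
Escaped at iteration 1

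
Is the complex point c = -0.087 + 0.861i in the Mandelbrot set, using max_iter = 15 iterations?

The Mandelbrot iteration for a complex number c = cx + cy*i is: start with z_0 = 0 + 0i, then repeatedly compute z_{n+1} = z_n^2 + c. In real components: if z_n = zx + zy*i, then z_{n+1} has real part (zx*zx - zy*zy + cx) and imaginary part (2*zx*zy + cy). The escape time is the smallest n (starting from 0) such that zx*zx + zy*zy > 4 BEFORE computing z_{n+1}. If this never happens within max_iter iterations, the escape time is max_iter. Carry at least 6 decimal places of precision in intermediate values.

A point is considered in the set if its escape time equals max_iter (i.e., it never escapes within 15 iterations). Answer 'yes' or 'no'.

z_0 = 0 + 0i, c = -0.0870 + 0.8610i
Iter 1: z = -0.0870 + 0.8610i, |z|^2 = 0.7489
Iter 2: z = -0.8208 + 0.7112i, |z|^2 = 1.1794
Iter 3: z = 0.0808 + -0.3064i, |z|^2 = 0.1004
Iter 4: z = -0.1744 + 0.8115i, |z|^2 = 0.6889
Iter 5: z = -0.7151 + 0.5780i, |z|^2 = 0.8454
Iter 6: z = 0.0902 + 0.0343i, |z|^2 = 0.0093
Iter 7: z = -0.0800 + 0.8672i, |z|^2 = 0.7584
Iter 8: z = -0.8326 + 0.7222i, |z|^2 = 1.2148
Iter 9: z = 0.0847 + -0.3416i, |z|^2 = 0.1239
Iter 10: z = -0.1965 + 0.8031i, |z|^2 = 0.6836
Iter 11: z = -0.6934 + 0.5454i, |z|^2 = 0.7782
Iter 12: z = 0.0964 + 0.1047i, |z|^2 = 0.0202
Iter 13: z = -0.0887 + 0.8812i, |z|^2 = 0.7843
Iter 14: z = -0.8556 + 0.7047i, |z|^2 = 1.2287
Did not escape in 15 iterations → in set

Answer: yes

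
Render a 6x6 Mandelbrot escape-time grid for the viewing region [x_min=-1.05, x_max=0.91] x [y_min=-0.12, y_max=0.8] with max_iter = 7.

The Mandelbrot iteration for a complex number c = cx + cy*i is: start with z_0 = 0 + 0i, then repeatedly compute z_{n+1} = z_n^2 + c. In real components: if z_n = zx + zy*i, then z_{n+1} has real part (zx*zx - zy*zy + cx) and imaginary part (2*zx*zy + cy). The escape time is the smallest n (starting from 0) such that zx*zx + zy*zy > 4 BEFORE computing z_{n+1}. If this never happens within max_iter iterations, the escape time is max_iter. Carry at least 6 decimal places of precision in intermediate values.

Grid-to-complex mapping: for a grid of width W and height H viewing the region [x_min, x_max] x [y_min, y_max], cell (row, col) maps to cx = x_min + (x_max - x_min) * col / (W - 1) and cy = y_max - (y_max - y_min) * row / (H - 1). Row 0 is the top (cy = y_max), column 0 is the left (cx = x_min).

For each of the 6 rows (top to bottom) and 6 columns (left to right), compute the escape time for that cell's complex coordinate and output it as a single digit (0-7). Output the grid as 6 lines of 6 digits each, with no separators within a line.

Answer: 347632
477742
677753
777753
777753
777753

Derivation:
(row=0, col=0): c = -1.0500 + 0.8000i → escape time 3
(row=0, col=1): c = -0.6580 + 0.8000i → escape time 4
(row=0, col=2): c = -0.2660 + 0.8000i → escape time 7
(row=0, col=3): c = 0.1260 + 0.8000i → escape time 6
(row=0, col=4): c = 0.5180 + 0.8000i → escape time 3
(row=0, col=5): c = 0.9100 + 0.8000i → escape time 2
(row=1, col=0): c = -1.0500 + 0.6160i → escape time 4
(row=1, col=1): c = -0.6580 + 0.6160i → escape time 7
(row=1, col=2): c = -0.2660 + 0.6160i → escape time 7
(row=1, col=3): c = 0.1260 + 0.6160i → escape time 7
(row=1, col=4): c = 0.5180 + 0.6160i → escape time 4
(row=1, col=5): c = 0.9100 + 0.6160i → escape time 2
(row=2, col=0): c = -1.0500 + 0.4320i → escape time 6
(row=2, col=1): c = -0.6580 + 0.4320i → escape time 7
(row=2, col=2): c = -0.2660 + 0.4320i → escape time 7
(row=2, col=3): c = 0.1260 + 0.4320i → escape time 7
(row=2, col=4): c = 0.5180 + 0.4320i → escape time 5
(row=2, col=5): c = 0.9100 + 0.4320i → escape time 3
(row=3, col=0): c = -1.0500 + 0.2480i → escape time 7
(row=3, col=1): c = -0.6580 + 0.2480i → escape time 7
(row=3, col=2): c = -0.2660 + 0.2480i → escape time 7
(row=3, col=3): c = 0.1260 + 0.2480i → escape time 7
(row=3, col=4): c = 0.5180 + 0.2480i → escape time 5
(row=3, col=5): c = 0.9100 + 0.2480i → escape time 3
(row=4, col=0): c = -1.0500 + 0.0640i → escape time 7
(row=4, col=1): c = -0.6580 + 0.0640i → escape time 7
(row=4, col=2): c = -0.2660 + 0.0640i → escape time 7
(row=4, col=3): c = 0.1260 + 0.0640i → escape time 7
(row=4, col=4): c = 0.5180 + 0.0640i → escape time 5
(row=4, col=5): c = 0.9100 + 0.0640i → escape time 3
(row=5, col=0): c = -1.0500 + -0.1200i → escape time 7
(row=5, col=1): c = -0.6580 + -0.1200i → escape time 7
(row=5, col=2): c = -0.2660 + -0.1200i → escape time 7
(row=5, col=3): c = 0.1260 + -0.1200i → escape time 7
(row=5, col=4): c = 0.5180 + -0.1200i → escape time 5
(row=5, col=5): c = 0.9100 + -0.1200i → escape time 3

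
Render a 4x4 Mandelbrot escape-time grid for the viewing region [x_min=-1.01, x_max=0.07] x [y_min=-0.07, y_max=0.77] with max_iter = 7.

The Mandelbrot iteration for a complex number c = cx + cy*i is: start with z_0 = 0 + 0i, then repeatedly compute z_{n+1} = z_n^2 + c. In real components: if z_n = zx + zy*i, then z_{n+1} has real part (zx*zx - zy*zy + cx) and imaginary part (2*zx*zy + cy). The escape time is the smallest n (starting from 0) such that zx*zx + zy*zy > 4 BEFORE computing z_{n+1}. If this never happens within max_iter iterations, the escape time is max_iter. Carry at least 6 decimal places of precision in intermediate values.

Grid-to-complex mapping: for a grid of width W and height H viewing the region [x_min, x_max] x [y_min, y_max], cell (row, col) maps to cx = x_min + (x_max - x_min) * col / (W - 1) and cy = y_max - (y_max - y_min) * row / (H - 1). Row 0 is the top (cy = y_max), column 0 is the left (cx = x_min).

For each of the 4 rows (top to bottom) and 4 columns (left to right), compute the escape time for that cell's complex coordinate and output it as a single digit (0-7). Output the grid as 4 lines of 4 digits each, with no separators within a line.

Answer: 3477
5777
7777
7777

Derivation:
(row=0, col=0): c = -1.0100 + 0.7700i → escape time 3
(row=0, col=1): c = -0.6500 + 0.7700i → escape time 4
(row=0, col=2): c = -0.2900 + 0.7700i → escape time 7
(row=0, col=3): c = 0.0700 + 0.7700i → escape time 7
(row=1, col=0): c = -1.0100 + 0.4900i → escape time 5
(row=1, col=1): c = -0.6500 + 0.4900i → escape time 7
(row=1, col=2): c = -0.2900 + 0.4900i → escape time 7
(row=1, col=3): c = 0.0700 + 0.4900i → escape time 7
(row=2, col=0): c = -1.0100 + 0.2100i → escape time 7
(row=2, col=1): c = -0.6500 + 0.2100i → escape time 7
(row=2, col=2): c = -0.2900 + 0.2100i → escape time 7
(row=2, col=3): c = 0.0700 + 0.2100i → escape time 7
(row=3, col=0): c = -1.0100 + -0.0700i → escape time 7
(row=3, col=1): c = -0.6500 + -0.0700i → escape time 7
(row=3, col=2): c = -0.2900 + -0.0700i → escape time 7
(row=3, col=3): c = 0.0700 + -0.0700i → escape time 7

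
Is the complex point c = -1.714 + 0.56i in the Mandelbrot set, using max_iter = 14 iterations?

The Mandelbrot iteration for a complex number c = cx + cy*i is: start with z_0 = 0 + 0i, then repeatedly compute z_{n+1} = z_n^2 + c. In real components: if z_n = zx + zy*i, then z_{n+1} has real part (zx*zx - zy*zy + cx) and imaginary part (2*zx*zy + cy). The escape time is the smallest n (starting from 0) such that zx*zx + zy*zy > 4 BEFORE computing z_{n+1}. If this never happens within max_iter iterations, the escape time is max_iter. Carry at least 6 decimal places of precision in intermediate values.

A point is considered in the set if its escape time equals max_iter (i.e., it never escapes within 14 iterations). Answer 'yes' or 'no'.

z_0 = 0 + 0i, c = -1.7140 + 0.5600i
Iter 1: z = -1.7140 + 0.5600i, |z|^2 = 3.2514
Iter 2: z = 0.9102 + -1.3597i, |z|^2 = 2.6772
Iter 3: z = -2.7343 + -1.9152i, |z|^2 = 11.1441
Escaped at iteration 3

Answer: no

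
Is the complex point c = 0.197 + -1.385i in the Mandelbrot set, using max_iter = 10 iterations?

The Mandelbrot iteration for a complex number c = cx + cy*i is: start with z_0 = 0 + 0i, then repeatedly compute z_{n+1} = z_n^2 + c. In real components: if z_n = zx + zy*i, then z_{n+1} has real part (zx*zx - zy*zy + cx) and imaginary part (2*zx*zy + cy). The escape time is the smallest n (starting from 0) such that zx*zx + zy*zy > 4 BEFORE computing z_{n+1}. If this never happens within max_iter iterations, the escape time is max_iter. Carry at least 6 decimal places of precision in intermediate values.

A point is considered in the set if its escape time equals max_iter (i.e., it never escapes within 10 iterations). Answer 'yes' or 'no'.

Answer: no

Derivation:
z_0 = 0 + 0i, c = 0.1970 + -1.3850i
Iter 1: z = 0.1970 + -1.3850i, |z|^2 = 1.9570
Iter 2: z = -1.6824 + -1.9307i, |z|^2 = 6.5581
Escaped at iteration 2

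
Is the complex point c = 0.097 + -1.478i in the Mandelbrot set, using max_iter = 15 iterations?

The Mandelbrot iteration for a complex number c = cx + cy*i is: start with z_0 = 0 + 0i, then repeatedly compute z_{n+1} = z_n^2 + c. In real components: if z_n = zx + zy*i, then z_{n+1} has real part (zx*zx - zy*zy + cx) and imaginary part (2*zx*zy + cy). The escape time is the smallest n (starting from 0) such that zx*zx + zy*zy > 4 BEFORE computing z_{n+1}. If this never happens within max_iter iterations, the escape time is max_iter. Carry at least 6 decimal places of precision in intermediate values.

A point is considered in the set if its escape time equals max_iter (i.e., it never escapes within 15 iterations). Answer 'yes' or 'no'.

z_0 = 0 + 0i, c = 0.0970 + -1.4780i
Iter 1: z = 0.0970 + -1.4780i, |z|^2 = 2.1939
Iter 2: z = -2.0781 + -1.7647i, |z|^2 = 7.4327
Escaped at iteration 2

Answer: no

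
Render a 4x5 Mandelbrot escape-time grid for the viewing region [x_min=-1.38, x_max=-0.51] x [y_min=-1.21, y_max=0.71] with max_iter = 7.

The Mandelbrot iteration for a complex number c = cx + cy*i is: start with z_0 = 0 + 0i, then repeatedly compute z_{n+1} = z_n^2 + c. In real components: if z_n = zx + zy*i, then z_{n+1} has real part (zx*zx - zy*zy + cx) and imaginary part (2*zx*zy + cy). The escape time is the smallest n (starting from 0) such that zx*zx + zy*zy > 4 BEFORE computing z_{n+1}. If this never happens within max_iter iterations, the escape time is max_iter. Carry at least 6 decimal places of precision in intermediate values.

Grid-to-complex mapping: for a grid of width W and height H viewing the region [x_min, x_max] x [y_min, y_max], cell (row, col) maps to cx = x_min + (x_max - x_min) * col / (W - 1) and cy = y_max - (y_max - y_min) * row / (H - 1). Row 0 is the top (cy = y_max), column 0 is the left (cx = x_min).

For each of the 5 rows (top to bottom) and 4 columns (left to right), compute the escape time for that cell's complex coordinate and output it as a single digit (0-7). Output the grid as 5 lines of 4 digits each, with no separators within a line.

Answer: 3347
6777
6777
3346
2333

Derivation:
(row=0, col=0): c = -1.3800 + 0.7100i → escape time 3
(row=0, col=1): c = -1.0900 + 0.7100i → escape time 3
(row=0, col=2): c = -0.8000 + 0.7100i → escape time 4
(row=0, col=3): c = -0.5100 + 0.7100i → escape time 7
(row=1, col=0): c = -1.3800 + 0.2300i → escape time 6
(row=1, col=1): c = -1.0900 + 0.2300i → escape time 7
(row=1, col=2): c = -0.8000 + 0.2300i → escape time 7
(row=1, col=3): c = -0.5100 + 0.2300i → escape time 7
(row=2, col=0): c = -1.3800 + -0.2500i → escape time 6
(row=2, col=1): c = -1.0900 + -0.2500i → escape time 7
(row=2, col=2): c = -0.8000 + -0.2500i → escape time 7
(row=2, col=3): c = -0.5100 + -0.2500i → escape time 7
(row=3, col=0): c = -1.3800 + -0.7300i → escape time 3
(row=3, col=1): c = -1.0900 + -0.7300i → escape time 3
(row=3, col=2): c = -0.8000 + -0.7300i → escape time 4
(row=3, col=3): c = -0.5100 + -0.7300i → escape time 6
(row=4, col=0): c = -1.3800 + -1.2100i → escape time 2
(row=4, col=1): c = -1.0900 + -1.2100i → escape time 3
(row=4, col=2): c = -0.8000 + -1.2100i → escape time 3
(row=4, col=3): c = -0.5100 + -1.2100i → escape time 3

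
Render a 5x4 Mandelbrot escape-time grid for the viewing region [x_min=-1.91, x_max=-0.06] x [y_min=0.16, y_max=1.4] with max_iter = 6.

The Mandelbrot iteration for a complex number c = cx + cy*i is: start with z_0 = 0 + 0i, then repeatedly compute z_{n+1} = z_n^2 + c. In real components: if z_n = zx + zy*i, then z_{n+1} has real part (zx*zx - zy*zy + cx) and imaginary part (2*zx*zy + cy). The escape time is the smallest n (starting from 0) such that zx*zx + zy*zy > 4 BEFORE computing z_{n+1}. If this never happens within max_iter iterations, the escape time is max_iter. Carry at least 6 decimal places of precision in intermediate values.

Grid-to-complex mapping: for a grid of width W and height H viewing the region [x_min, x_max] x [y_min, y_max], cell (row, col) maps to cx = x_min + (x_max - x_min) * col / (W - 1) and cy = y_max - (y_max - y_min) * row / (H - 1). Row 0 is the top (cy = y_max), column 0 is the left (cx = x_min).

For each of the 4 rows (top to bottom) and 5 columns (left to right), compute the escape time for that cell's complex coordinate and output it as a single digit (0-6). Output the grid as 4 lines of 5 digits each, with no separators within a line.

Answer: 11222
13346
23566
46666

Derivation:
(row=0, col=0): c = -1.9100 + 1.4000i → escape time 1
(row=0, col=1): c = -1.4475 + 1.4000i → escape time 1
(row=0, col=2): c = -0.9850 + 1.4000i → escape time 2
(row=0, col=3): c = -0.5225 + 1.4000i → escape time 2
(row=0, col=4): c = -0.0600 + 1.4000i → escape time 2
(row=1, col=0): c = -1.9100 + 0.9867i → escape time 1
(row=1, col=1): c = -1.4475 + 0.9867i → escape time 3
(row=1, col=2): c = -0.9850 + 0.9867i → escape time 3
(row=1, col=3): c = -0.5225 + 0.9867i → escape time 4
(row=1, col=4): c = -0.0600 + 0.9867i → escape time 6
(row=2, col=0): c = -1.9100 + 0.5733i → escape time 2
(row=2, col=1): c = -1.4475 + 0.5733i → escape time 3
(row=2, col=2): c = -0.9850 + 0.5733i → escape time 5
(row=2, col=3): c = -0.5225 + 0.5733i → escape time 6
(row=2, col=4): c = -0.0600 + 0.5733i → escape time 6
(row=3, col=0): c = -1.9100 + 0.1600i → escape time 4
(row=3, col=1): c = -1.4475 + 0.1600i → escape time 6
(row=3, col=2): c = -0.9850 + 0.1600i → escape time 6
(row=3, col=3): c = -0.5225 + 0.1600i → escape time 6
(row=3, col=4): c = -0.0600 + 0.1600i → escape time 6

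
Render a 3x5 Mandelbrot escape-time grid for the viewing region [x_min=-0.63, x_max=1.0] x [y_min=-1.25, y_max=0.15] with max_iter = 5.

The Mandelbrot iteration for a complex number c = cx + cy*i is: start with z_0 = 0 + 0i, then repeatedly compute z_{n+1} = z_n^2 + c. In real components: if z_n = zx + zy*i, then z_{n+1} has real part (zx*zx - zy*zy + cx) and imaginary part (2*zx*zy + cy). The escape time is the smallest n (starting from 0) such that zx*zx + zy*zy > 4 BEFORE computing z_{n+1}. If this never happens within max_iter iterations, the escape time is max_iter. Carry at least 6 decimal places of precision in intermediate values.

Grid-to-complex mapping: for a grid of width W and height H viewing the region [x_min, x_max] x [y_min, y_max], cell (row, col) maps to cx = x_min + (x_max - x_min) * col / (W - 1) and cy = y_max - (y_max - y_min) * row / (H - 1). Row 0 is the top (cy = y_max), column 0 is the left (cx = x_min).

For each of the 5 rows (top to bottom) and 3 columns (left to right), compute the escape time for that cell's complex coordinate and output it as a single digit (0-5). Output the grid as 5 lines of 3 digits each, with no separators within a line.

(row=0, col=0): c = -0.6300 + 0.1500i → escape time 5
(row=0, col=1): c = 0.1850 + 0.1500i → escape time 5
(row=0, col=2): c = 1.0000 + 0.1500i → escape time 2
(row=1, col=0): c = -0.6300 + -0.2000i → escape time 5
(row=1, col=1): c = 0.1850 + -0.2000i → escape time 5
(row=1, col=2): c = 1.0000 + -0.2000i → escape time 2
(row=2, col=0): c = -0.6300 + -0.5500i → escape time 5
(row=2, col=1): c = 0.1850 + -0.5500i → escape time 5
(row=2, col=2): c = 1.0000 + -0.5500i → escape time 2
(row=3, col=0): c = -0.6300 + -0.9000i → escape time 4
(row=3, col=1): c = 0.1850 + -0.9000i → escape time 4
(row=3, col=2): c = 1.0000 + -0.9000i → escape time 2
(row=4, col=0): c = -0.6300 + -1.2500i → escape time 3
(row=4, col=1): c = 0.1850 + -1.2500i → escape time 2
(row=4, col=2): c = 1.0000 + -1.2500i → escape time 2

Answer: 552
552
552
442
322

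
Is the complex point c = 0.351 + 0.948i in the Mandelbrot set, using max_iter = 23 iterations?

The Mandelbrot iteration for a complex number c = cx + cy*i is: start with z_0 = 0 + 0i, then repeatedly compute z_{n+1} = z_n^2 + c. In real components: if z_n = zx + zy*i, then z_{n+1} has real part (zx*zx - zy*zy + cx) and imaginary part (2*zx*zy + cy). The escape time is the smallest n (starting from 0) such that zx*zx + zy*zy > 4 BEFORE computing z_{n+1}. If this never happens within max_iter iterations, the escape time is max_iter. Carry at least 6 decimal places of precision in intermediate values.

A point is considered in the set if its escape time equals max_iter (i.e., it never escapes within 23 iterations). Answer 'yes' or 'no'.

z_0 = 0 + 0i, c = 0.3510 + 0.9480i
Iter 1: z = 0.3510 + 0.9480i, |z|^2 = 1.0219
Iter 2: z = -0.4245 + 1.6135i, |z|^2 = 2.7836
Iter 3: z = -2.0722 + -0.4219i, |z|^2 = 4.4718
Escaped at iteration 3

Answer: no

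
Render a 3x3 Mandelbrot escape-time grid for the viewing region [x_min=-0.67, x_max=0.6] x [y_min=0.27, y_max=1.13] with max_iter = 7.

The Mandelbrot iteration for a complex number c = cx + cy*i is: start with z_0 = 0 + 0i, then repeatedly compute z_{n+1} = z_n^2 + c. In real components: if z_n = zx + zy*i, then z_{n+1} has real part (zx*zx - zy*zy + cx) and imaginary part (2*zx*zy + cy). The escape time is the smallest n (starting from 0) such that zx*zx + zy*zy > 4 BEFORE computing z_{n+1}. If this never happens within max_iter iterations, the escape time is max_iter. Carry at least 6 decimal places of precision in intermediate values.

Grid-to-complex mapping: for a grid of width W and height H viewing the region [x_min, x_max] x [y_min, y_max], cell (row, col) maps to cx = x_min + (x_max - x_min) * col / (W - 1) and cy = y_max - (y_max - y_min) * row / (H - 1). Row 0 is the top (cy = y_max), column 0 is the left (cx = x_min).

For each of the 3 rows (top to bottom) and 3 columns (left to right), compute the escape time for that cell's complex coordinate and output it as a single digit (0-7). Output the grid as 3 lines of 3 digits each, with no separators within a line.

(row=0, col=0): c = -0.6700 + 1.1300i → escape time 3
(row=0, col=1): c = -0.0350 + 1.1300i → escape time 4
(row=0, col=2): c = 0.6000 + 1.1300i → escape time 2
(row=1, col=0): c = -0.6700 + 0.7000i → escape time 5
(row=1, col=1): c = -0.0350 + 0.7000i → escape time 7
(row=1, col=2): c = 0.6000 + 0.7000i → escape time 3
(row=2, col=0): c = -0.6700 + 0.2700i → escape time 7
(row=2, col=1): c = -0.0350 + 0.2700i → escape time 7
(row=2, col=2): c = 0.6000 + 0.2700i → escape time 4

Answer: 342
573
774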